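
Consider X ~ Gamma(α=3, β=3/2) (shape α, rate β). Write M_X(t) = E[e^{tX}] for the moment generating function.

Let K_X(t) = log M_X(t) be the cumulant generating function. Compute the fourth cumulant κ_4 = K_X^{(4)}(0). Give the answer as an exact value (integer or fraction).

M_X(t) = 27/(8*(3/2 - t)^3)
K_X(t) = log M_X(t) = -3*log(3/2 - t) - 3*log(2) + 3*log(3)
dK/dt = -6/(2*t - 3)
d^2K/dt^2 = 12/(4*t^2 - 12*t + 9)
d^3K/dt^3 = -48/(8*t^3 - 36*t^2 + 54*t - 27)
d^4K/dt^4 = 288/(16*t^4 - 96*t^3 + 216*t^2 - 216*t + 81)

κ_4 = d^4K/dt^4 |_{t=0} = 32/9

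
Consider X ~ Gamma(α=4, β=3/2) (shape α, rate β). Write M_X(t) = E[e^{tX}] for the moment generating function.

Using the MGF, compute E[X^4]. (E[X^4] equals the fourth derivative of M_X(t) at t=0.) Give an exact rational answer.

M_X(t) = 81/(16*(3/2 - t)^4)
D^4[M](t) = 1088640/(256*t^8 - 3072*t^7 + 16128*t^6 - 48384*t^5 + 90720*t^4 - 108864*t^3 + 81648*t^2 - 34992*t + 6561)

E[X^4] = D^4[M](0) = 4480/27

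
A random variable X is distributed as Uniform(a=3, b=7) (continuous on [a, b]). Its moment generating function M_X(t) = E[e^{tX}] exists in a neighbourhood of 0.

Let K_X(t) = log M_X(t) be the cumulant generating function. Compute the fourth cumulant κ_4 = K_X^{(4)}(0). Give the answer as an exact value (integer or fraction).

κ_4 = K^(4)(0) = -32/15

M_X(t) = (e^(7*t) - e^(3*t))/(4*t)
K_X(t) = log M_X(t) = -log(t) + log(e^(7*t) - e^(3*t)) - 2*log(2)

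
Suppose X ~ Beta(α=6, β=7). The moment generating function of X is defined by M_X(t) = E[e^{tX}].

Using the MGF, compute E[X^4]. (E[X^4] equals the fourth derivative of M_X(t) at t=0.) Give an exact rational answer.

E[X^4] = M′′′′(0) = 9/130

M_X(t) = ₁F₁(6; 13; t)
M′(t) = 6*₁F₁(7; 14; t)/13
M′′(t) = 3*₁F₁(8; 15; t)/13
M′′′(t) = 8*₁F₁(9; 16; t)/65
M′′′′(t) = 9*₁F₁(10; 17; t)/130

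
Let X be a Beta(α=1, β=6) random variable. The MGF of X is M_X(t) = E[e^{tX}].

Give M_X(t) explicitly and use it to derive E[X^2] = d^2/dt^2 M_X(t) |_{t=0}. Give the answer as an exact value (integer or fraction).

E[X^2] = D^2[M](0) = 1/28

M_X(t) = ₁F₁(1; 7; t)
D^2[M](t) = ₁F₁(3; 9; t)/28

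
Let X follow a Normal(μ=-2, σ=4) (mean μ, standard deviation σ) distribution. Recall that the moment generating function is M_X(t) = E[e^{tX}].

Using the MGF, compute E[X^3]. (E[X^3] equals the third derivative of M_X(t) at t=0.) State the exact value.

M_X(t) = e^(8*t^2 - 2*t)
M^(3)(t) = (4096*t^3*e^(8*t^2) - 1536*t^2*e^(8*t^2) + 960*t*e^(8*t^2) - 104*e^(8*t^2))*e^(-2*t)

E[X^3] = M^(3)(0) = -104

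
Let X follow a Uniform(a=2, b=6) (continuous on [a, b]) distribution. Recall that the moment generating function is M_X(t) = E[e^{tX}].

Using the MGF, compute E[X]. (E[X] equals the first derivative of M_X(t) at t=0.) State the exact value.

M_X(t) = (e^(6*t) - e^(2*t))/(4*t)
D[M](t) = (6*t*e^(6*t) - 2*t*e^(2*t) - e^(6*t) + e^(2*t))/(4*t^2)

E[X] = D[M](0) = 4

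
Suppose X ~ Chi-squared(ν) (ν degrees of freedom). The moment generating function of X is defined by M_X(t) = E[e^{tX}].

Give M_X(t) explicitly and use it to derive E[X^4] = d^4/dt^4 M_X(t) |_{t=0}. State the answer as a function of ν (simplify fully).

E[X^4] = d^4M/dt^4 |_{t=0} = ν*(ν^3 + 12*ν^2 + 44*ν + 48)

M_X(t) = (1 - 2*t)^(-ν/2)
dM/dt = -ν/(2*t*(1 - 2*t)^(ν/2) - (1 - 2*t)^(ν/2))
d^2M/dt^2 = (ν^2 + 2*ν)/(4*t^2*(1 - 2*t)^(ν/2) - 4*t*(1 - 2*t)^(ν/2) + (1 - 2*t)^(ν/2))
d^3M/dt^3 = (-ν^3 - 6*ν^2 - 8*ν)/(8*t^3*(1 - 2*t)^(ν/2) - 12*t^2*(1 - 2*t)^(ν/2) + 6*t*(1 - 2*t)^(ν/2) - (1 - 2*t)^(ν/2))
d^4M/dt^4 = (ν^4 + 12*ν^3 + 44*ν^2 + 48*ν)/(16*t^4*(1 - 2*t)^(ν/2) - 32*t^3*(1 - 2*t)^(ν/2) + 24*t^2*(1 - 2*t)^(ν/2) - 8*t*(1 - 2*t)^(ν/2) + (1 - 2*t)^(ν/2))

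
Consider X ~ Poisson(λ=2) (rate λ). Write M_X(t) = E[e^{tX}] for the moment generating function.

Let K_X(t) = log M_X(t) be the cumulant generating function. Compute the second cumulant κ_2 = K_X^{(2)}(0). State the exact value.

κ_2 = D^2[K](0) = 2

M_X(t) = e^(2*e^(t) - 2)
K_X(t) = log M_X(t) = 2*e^(t) - 2
D^2[K](t) = 2*e^(t)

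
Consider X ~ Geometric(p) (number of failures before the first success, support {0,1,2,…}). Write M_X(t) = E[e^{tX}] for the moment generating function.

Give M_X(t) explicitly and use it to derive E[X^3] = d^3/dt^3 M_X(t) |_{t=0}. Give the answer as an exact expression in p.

E[X^3] = M′′′(0) = -1 + 7/p - 12/p^2 + 6/p^3

M_X(t) = p/(-(1 - p)*e^(t) + 1)
M′(t) = (-p^2*e^(t) + p*e^(t))/(p^2*e^(2*t) - 2*p*e^(2*t) + 2*p*e^(t) + e^(2*t) - 2*e^(t) + 1)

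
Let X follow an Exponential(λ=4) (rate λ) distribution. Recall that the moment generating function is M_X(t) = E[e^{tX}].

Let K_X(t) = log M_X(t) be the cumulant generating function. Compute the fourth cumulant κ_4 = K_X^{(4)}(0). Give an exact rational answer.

M_X(t) = 4/(4 - t)
K_X(t) = log M_X(t) = -log(4 - t) + 2*log(2)
dK/dt = -1/(t - 4)
d^2K/dt^2 = 1/(t^2 - 8*t + 16)
d^3K/dt^3 = -2/(t^3 - 12*t^2 + 48*t - 64)
d^4K/dt^4 = 6/(t^4 - 16*t^3 + 96*t^2 - 256*t + 256)

κ_4 = d^4K/dt^4 |_{t=0} = 3/128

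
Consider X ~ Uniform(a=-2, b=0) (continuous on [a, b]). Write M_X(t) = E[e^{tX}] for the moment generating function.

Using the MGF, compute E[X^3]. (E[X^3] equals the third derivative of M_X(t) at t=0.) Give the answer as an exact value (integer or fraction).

E[X^3] = M^(3)(0) = -2

M_X(t) = (1 - e^(-2*t))/(2*t)
M^(3)(t) = (4*t^3 + 6*t^2 + 6*t - 3*e^(2*t) + 3)*e^(-2*t)/t^4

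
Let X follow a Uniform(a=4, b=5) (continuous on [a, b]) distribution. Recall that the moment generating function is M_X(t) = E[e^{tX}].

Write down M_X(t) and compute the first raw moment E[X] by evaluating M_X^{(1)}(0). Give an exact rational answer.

E[X] = dM/dt |_{t=0} = 9/2

M_X(t) = (e^(5*t) - e^(4*t))/t
dM/dt = (5*t*e^(5*t) - 4*t*e^(4*t) - e^(5*t) + e^(4*t))/t^2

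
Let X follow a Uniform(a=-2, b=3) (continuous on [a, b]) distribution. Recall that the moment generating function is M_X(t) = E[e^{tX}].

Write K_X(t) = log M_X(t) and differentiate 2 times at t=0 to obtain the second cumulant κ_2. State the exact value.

M_X(t) = (e^(3*t) - e^(-2*t))/(5*t)
K_X(t) = log M_X(t) = -log(t) + log(e^(3*t) - e^(-2*t)) - log(5)
K′(t) = (3*t*e^(5*t) + 2*t - e^(5*t) + 1)/(t*e^(5*t) - t)
K′′(t) = (-25*t^2*e^(5*t) + e^(10*t) - 2*e^(5*t) + 1)/(t^2*e^(10*t) - 2*t^2*e^(5*t) + t^2)

κ_2 = K′′(0) = 25/12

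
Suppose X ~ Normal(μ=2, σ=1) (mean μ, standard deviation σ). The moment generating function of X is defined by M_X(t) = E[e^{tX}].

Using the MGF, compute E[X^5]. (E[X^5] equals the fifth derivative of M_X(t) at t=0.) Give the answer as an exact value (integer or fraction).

M_X(t) = e^(t^2/2 + 2*t)
M^(5)(t) = t^5*e^(2*t)*e^(t^2/2) + 10*t^4*e^(2*t)*e^(t^2/2) + 50*t^3*e^(2*t)*e^(t^2/2) + 140*t^2*e^(2*t)*e^(t^2/2) + 215*t*e^(2*t)*e^(t^2/2) + 142*e^(2*t)*e^(t^2/2)

E[X^5] = M^(5)(0) = 142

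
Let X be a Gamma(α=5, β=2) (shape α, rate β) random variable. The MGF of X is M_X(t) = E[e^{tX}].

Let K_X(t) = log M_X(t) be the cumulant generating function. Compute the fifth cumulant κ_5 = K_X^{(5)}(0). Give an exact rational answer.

M_X(t) = 32/(2 - t)^5
K_X(t) = log M_X(t) = -5*log(2 - t) + 5*log(2)
dK/dt = -5/(t - 2)
d^2K/dt^2 = 5/(t^2 - 4*t + 4)
d^3K/dt^3 = -10/(t^3 - 6*t^2 + 12*t - 8)
d^4K/dt^4 = 30/(t^4 - 8*t^3 + 24*t^2 - 32*t + 16)
d^5K/dt^5 = -120/(t^5 - 10*t^4 + 40*t^3 - 80*t^2 + 80*t - 32)

κ_5 = d^5K/dt^5 |_{t=0} = 15/4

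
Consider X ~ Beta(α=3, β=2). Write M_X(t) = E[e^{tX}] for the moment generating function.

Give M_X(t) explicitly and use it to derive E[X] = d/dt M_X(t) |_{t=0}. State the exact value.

E[X] = M′(0) = 3/5

M_X(t) = ₁F₁(3; 5; t)
M′(t) = 3*₁F₁(4; 6; t)/5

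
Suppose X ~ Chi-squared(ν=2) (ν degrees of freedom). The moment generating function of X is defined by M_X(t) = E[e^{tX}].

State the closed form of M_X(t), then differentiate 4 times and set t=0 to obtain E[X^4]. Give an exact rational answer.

M_X(t) = 1/(1 - 2*t)
M^(4)(t) = -384/(32*t^5 - 80*t^4 + 80*t^3 - 40*t^2 + 10*t - 1)

E[X^4] = M^(4)(0) = 384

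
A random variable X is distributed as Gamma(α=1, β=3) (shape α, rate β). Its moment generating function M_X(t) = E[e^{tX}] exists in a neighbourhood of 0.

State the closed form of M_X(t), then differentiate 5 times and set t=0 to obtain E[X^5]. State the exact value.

M_X(t) = 3/(3 - t)
M′(t) = 3/(t^2 - 6*t + 9)
M′′(t) = -6/(t^3 - 9*t^2 + 27*t - 27)
M′′′(t) = 18/(t^4 - 12*t^3 + 54*t^2 - 108*t + 81)
M′′′′(t) = -72/(t^5 - 15*t^4 + 90*t^3 - 270*t^2 + 405*t - 243)
M′′′′′(t) = 360/(t^6 - 18*t^5 + 135*t^4 - 540*t^3 + 1215*t^2 - 1458*t + 729)

E[X^5] = M′′′′′(0) = 40/81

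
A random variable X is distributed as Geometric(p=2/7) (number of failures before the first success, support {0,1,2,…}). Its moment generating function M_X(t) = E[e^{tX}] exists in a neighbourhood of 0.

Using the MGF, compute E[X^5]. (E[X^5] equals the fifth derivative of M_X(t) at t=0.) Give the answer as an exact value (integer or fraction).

E[X^5] = M^(5)(0) = 47255/2

M_X(t) = 2/(7*(1 - 5*e^(t)/7))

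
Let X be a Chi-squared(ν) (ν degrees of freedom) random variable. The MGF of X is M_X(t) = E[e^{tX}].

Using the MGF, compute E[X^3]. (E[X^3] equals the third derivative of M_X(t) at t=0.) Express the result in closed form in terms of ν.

M_X(t) = (1 - 2*t)^(-ν/2)
D^3[M](t) = (-ν^3 - 6*ν^2 - 8*ν)/(8*t^3*(1 - 2*t)^(ν/2) - 12*t^2*(1 - 2*t)^(ν/2) + 6*t*(1 - 2*t)^(ν/2) - (1 - 2*t)^(ν/2))

E[X^3] = D^3[M](0) = ν*(ν^2 + 6*ν + 8)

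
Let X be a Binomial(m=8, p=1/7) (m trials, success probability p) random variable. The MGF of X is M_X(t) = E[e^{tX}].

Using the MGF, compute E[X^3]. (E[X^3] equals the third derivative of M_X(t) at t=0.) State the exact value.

M_X(t) = (e^(t)/7 + 6/7)^8

E[X^3] = M′′′(0) = 272/49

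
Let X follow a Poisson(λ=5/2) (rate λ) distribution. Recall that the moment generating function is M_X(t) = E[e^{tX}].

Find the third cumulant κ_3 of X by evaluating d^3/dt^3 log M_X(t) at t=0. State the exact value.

κ_3 = K′′′(0) = 5/2

M_X(t) = e^(5*e^(t)/2 - 5/2)
K_X(t) = log M_X(t) = 5*e^(t)/2 - 5/2
K′(t) = 5*e^(t)/2
K′′(t) = 5*e^(t)/2
K′′′(t) = 5*e^(t)/2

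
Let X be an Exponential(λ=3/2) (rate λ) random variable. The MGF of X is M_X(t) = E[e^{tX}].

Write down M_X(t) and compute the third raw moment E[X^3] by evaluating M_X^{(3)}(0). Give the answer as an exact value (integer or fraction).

E[X^3] = M′′′(0) = 16/9

M_X(t) = 3/(2*(3/2 - t))
M′(t) = 6/(4*t^2 - 12*t + 9)
M′′(t) = -24/(8*t^3 - 36*t^2 + 54*t - 27)
M′′′(t) = 144/(16*t^4 - 96*t^3 + 216*t^2 - 216*t + 81)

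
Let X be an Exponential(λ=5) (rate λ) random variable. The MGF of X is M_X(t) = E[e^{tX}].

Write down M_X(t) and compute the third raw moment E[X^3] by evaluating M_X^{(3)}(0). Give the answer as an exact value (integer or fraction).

E[X^3] = d^3M/dt^3 |_{t=0} = 6/125

M_X(t) = 5/(5 - t)
dM/dt = 5/(t^2 - 10*t + 25)
d^2M/dt^2 = -10/(t^3 - 15*t^2 + 75*t - 125)
d^3M/dt^3 = 30/(t^4 - 20*t^3 + 150*t^2 - 500*t + 625)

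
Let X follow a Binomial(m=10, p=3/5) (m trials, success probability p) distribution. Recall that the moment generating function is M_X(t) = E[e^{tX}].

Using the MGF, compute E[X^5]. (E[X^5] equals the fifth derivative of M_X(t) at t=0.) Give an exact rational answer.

M_X(t) = (3*e^(t)/5 + 2/5)^10

E[X^5] = D^5[M](0) = 8289564/625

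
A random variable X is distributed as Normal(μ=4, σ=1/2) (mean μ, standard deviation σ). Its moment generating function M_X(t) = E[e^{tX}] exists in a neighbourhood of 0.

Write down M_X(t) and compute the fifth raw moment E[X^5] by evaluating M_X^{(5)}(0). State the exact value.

E[X^5] = D^5[M](0) = 4751/4

M_X(t) = e^(t^2/8 + 4*t)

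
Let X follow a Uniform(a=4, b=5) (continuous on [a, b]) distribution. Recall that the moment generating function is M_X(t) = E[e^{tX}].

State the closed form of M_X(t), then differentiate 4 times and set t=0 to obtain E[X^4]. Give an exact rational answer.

M_X(t) = (e^(5*t) - e^(4*t))/t
M′(t) = (5*t*e^(5*t) - 4*t*e^(4*t) - e^(5*t) + e^(4*t))/t^2
M′′(t) = (25*t^2*e^(5*t) - 16*t^2*e^(4*t) - 10*t*e^(5*t) + 8*t*e^(4*t) + 2*e^(5*t) - 2*e^(4*t))/t^3
M′′′(t) = (125*t^3*e^(5*t) - 64*t^3*e^(4*t) - 75*t^2*e^(5*t) + 48*t^2*e^(4*t) + 30*t*e^(5*t) - 24*t*e^(4*t) - 6*e^(5*t) + 6*e^(4*t))/t^4

E[X^4] = M′′′′(0) = 2101/5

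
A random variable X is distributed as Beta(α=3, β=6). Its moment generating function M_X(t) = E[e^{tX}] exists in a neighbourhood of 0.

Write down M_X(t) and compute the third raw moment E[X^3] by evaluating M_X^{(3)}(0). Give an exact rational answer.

M_X(t) = ₁F₁(3; 9; t)
D^3[M](t) = 2*₁F₁(6; 12; t)/33

E[X^3] = D^3[M](0) = 2/33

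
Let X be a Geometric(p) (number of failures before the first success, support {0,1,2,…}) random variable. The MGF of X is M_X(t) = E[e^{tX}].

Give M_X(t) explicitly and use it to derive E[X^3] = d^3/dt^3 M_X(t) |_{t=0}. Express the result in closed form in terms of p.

E[X^3] = D^3[M](0) = -1 + 7/p - 12/p^2 + 6/p^3

M_X(t) = p/(-(1 - p)*e^(t) + 1)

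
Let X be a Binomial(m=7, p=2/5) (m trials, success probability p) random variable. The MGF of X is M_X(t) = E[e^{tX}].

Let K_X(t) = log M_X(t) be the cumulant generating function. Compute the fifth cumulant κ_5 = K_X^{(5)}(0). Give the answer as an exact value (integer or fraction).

κ_5 = K′′′′′(0) = -1974/3125

M_X(t) = (2*e^(t)/5 + 3/5)^7
K_X(t) = log M_X(t) = 7*log(2*e^(t)/5 + 3/5)
K′(t) = 14*e^(t)/(2*e^(t) + 3)
K′′(t) = 42*e^(t)/(4*e^(2*t) + 12*e^(t) + 9)
K′′′(t) = (-84*e^(2*t) + 126*e^(t))/(8*e^(3*t) + 36*e^(2*t) + 54*e^(t) + 27)
K′′′′(t) = (168*e^(3*t) - 1008*e^(2*t) + 378*e^(t))/(16*e^(4*t) + 96*e^(3*t) + 216*e^(2*t) + 216*e^(t) + 81)
K′′′′′(t) = (-336*e^(4*t) + 5544*e^(3*t) - 8316*e^(2*t) + 1134*e^(t))/(32*e^(5*t) + 240*e^(4*t) + 720*e^(3*t) + 1080*e^(2*t) + 810*e^(t) + 243)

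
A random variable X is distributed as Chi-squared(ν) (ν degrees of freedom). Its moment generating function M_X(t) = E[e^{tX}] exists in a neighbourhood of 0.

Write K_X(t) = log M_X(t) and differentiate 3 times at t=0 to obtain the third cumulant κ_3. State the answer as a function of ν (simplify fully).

M_X(t) = (1 - 2*t)^(-ν/2)
K_X(t) = log M_X(t) = -ν*log(1 - 2*t)/2
K′(t) = -ν/(2*t - 1)
K′′(t) = 2*ν/(4*t^2 - 4*t + 1)
K′′′(t) = -8*ν/(8*t^3 - 12*t^2 + 6*t - 1)

κ_3 = K′′′(0) = 8*ν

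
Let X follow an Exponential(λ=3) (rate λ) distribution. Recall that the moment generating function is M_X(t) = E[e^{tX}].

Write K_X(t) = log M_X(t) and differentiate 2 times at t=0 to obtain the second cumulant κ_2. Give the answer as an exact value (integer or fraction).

M_X(t) = 3/(3 - t)
K_X(t) = log M_X(t) = -log(3 - t) + log(3)
D^2[K](t) = 1/(t^2 - 6*t + 9)

κ_2 = D^2[K](0) = 1/9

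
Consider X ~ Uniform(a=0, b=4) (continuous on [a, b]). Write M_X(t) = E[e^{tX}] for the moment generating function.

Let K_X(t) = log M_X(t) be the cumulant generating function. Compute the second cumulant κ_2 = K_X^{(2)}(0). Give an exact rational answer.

κ_2 = D^2[K](0) = 4/3

M_X(t) = (e^(4*t) - 1)/(4*t)
K_X(t) = log M_X(t) = -log(t) + log(e^(4*t) - 1) - 2*log(2)
D^2[K](t) = (-16*t^2*e^(4*t) + e^(8*t) - 2*e^(4*t) + 1)/(t^2*e^(8*t) - 2*t^2*e^(4*t) + t^2)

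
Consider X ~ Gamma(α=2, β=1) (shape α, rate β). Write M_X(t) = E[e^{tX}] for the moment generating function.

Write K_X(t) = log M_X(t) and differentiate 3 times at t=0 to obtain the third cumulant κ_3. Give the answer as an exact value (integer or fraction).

κ_3 = K′′′(0) = 4

M_X(t) = (1 - t)^(-2)
K_X(t) = log M_X(t) = -2*log(1 - t)
K′(t) = -2/(t - 1)
K′′(t) = 2/(t^2 - 2*t + 1)
K′′′(t) = -4/(t^3 - 3*t^2 + 3*t - 1)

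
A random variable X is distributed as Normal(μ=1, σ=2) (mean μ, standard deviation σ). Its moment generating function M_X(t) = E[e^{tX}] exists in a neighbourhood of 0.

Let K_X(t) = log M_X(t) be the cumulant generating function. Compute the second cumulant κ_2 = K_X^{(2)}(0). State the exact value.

M_X(t) = e^(2*t^2 + t)
K_X(t) = log M_X(t) = 2*t^2 + t
K′(t) = 4*t + 1
K′′(t) = 4

κ_2 = K′′(0) = 4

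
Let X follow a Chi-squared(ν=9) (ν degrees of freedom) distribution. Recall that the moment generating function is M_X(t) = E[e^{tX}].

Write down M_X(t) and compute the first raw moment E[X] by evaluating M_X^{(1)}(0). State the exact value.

E[X] = dM/dt |_{t=0} = 9

M_X(t) = (1 - 2*t)^(-9/2)
dM/dt = -9/(32*t^5*√(1 - 2*t) - 80*t^4*√(1 - 2*t) + 80*t^3*√(1 - 2*t) - 40*t^2*√(1 - 2*t) + 10*t*√(1 - 2*t) - √(1 - 2*t))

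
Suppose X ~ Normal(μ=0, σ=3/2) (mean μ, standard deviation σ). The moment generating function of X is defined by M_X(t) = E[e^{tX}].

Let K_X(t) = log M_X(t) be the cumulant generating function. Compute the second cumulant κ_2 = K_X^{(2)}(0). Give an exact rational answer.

M_X(t) = e^(9*t^2/8)
K_X(t) = log M_X(t) = 9*t^2/8
K^(2)(t) = 9/4

κ_2 = K^(2)(0) = 9/4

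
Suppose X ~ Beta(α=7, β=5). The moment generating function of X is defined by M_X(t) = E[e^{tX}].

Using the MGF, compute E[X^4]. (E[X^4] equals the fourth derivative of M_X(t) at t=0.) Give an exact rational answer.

M_X(t) = ₁F₁(7; 12; t)
D^4[M](t) = 2*₁F₁(11; 16; t)/13

E[X^4] = D^4[M](0) = 2/13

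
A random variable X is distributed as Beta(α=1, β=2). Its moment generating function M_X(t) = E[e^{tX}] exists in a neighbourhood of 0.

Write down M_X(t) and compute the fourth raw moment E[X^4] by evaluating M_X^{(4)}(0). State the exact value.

M_X(t) = ₁F₁(1; 3; t)
M′(t) = ₁F₁(2; 4; t)/3
M′′(t) = ₁F₁(3; 5; t)/6
M′′′(t) = ₁F₁(4; 6; t)/10
M′′′′(t) = ₁F₁(5; 7; t)/15

E[X^4] = M′′′′(0) = 1/15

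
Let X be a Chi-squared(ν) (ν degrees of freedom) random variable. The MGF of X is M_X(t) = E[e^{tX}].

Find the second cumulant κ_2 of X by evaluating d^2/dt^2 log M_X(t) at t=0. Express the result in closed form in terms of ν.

κ_2 = D^2[K](0) = 2*ν

M_X(t) = (1 - 2*t)^(-ν/2)
K_X(t) = log M_X(t) = -ν*log(1 - 2*t)/2
D^2[K](t) = 2*ν/(4*t^2 - 4*t + 1)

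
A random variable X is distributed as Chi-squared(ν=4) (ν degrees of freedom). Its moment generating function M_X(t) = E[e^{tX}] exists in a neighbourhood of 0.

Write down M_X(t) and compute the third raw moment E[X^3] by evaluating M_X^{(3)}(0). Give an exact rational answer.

E[X^3] = d^3M/dt^3 |_{t=0} = 192

M_X(t) = (1 - 2*t)^(-2)
dM/dt = -4/(8*t^3 - 12*t^2 + 6*t - 1)
d^2M/dt^2 = 24/(16*t^4 - 32*t^3 + 24*t^2 - 8*t + 1)
d^3M/dt^3 = -192/(32*t^5 - 80*t^4 + 80*t^3 - 40*t^2 + 10*t - 1)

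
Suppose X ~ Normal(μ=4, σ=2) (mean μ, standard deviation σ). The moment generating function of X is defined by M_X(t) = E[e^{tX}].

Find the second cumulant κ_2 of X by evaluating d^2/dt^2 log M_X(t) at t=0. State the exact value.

M_X(t) = e^(2*t^2 + 4*t)
K_X(t) = log M_X(t) = 2*t^2 + 4*t
K^(2)(t) = 4

κ_2 = K^(2)(0) = 4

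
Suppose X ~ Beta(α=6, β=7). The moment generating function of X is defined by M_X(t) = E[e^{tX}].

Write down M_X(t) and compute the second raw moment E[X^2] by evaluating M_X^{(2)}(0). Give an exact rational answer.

M_X(t) = ₁F₁(6; 13; t)
D^2[M](t) = 3*₁F₁(8; 15; t)/13

E[X^2] = D^2[M](0) = 3/13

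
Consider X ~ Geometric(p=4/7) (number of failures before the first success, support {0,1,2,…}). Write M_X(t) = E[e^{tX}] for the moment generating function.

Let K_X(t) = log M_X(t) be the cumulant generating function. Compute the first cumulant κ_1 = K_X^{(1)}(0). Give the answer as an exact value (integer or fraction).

κ_1 = dK/dt |_{t=0} = 3/4

M_X(t) = 4/(7*(1 - 3*e^(t)/7))
K_X(t) = log M_X(t) = -log(1 - 3*e^(t)/7) - log(7) + 2*log(2)
dK/dt = -3*e^(t)/(3*e^(t) - 7)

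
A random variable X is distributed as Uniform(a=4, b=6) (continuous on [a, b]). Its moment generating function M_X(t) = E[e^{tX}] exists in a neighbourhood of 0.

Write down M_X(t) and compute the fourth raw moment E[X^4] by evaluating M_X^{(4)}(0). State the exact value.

M_X(t) = (e^(6*t) - e^(4*t))/(2*t)
M′(t) = (6*t*e^(6*t) - 4*t*e^(4*t) - e^(6*t) + e^(4*t))/(2*t^2)
M′′(t) = (18*t^2*e^(6*t) - 8*t^2*e^(4*t) - 6*t*e^(6*t) + 4*t*e^(4*t) + e^(6*t) - e^(4*t))/t^3
M′′′(t) = (108*t^3*e^(6*t) - 32*t^3*e^(4*t) - 54*t^2*e^(6*t) + 24*t^2*e^(4*t) + 18*t*e^(6*t) - 12*t*e^(4*t) - 3*e^(6*t) + 3*e^(4*t))/t^4

E[X^4] = M′′′′(0) = 3376/5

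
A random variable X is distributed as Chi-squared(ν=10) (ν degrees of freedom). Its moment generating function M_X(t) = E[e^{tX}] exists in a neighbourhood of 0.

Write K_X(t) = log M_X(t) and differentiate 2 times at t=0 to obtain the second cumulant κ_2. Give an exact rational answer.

κ_2 = K′′(0) = 20

M_X(t) = (1 - 2*t)^(-5)
K_X(t) = log M_X(t) = -5*log(1 - 2*t)
K′(t) = -10/(2*t - 1)
K′′(t) = 20/(4*t^2 - 4*t + 1)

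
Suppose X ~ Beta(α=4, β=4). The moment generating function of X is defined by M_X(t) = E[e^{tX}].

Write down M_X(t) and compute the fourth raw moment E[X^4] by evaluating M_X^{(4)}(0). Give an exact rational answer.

E[X^4] = M^(4)(0) = 7/66

M_X(t) = ₁F₁(4; 8; t)
M^(4)(t) = 7*₁F₁(8; 12; t)/66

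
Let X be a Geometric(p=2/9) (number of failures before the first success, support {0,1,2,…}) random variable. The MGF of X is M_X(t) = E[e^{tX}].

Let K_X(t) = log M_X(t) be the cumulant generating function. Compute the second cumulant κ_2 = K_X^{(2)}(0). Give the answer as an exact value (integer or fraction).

M_X(t) = 2/(9*(1 - 7*e^(t)/9))
K_X(t) = log M_X(t) = -log(1 - 7*e^(t)/9) - 2*log(3) + log(2)
dK/dt = -7*e^(t)/(7*e^(t) - 9)
d^2K/dt^2 = 63*e^(t)/(49*e^(2*t) - 126*e^(t) + 81)

κ_2 = d^2K/dt^2 |_{t=0} = 63/4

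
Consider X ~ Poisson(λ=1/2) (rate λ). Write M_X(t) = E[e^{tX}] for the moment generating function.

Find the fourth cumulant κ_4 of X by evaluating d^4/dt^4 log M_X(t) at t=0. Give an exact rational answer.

M_X(t) = e^(e^(t)/2 - 1/2)
K_X(t) = log M_X(t) = e^(t)/2 - 1/2
K′(t) = e^(t)/2
K′′(t) = e^(t)/2
K′′′(t) = e^(t)/2
K′′′′(t) = e^(t)/2

κ_4 = K′′′′(0) = 1/2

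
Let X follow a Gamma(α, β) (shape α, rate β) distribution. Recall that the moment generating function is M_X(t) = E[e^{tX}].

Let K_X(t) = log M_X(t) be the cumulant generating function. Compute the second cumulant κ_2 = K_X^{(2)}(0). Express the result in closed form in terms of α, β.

κ_2 = K′′(0) = α/β^2

M_X(t) = (β/(β - t))^α
K_X(t) = log M_X(t) = α*(log(β) - log(β - t))
K′(t) = -α/(-β + t)
K′′(t) = α/(β^2 - 2*β*t + t^2)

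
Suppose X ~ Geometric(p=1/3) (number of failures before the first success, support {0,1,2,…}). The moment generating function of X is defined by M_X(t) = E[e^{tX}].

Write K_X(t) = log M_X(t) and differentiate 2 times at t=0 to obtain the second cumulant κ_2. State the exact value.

κ_2 = K^(2)(0) = 6

M_X(t) = 1/(3*(1 - 2*e^(t)/3))
K_X(t) = log M_X(t) = -log(1 - 2*e^(t)/3) - log(3)
K^(2)(t) = 6*e^(t)/(4*e^(2*t) - 12*e^(t) + 9)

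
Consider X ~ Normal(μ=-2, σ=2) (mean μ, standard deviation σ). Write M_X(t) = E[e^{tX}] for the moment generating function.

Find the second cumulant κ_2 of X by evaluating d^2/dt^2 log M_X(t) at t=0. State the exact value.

κ_2 = d^2K/dt^2 |_{t=0} = 4

M_X(t) = e^(2*t^2 - 2*t)
K_X(t) = log M_X(t) = 2*t^2 - 2*t
dK/dt = 4*t - 2
d^2K/dt^2 = 4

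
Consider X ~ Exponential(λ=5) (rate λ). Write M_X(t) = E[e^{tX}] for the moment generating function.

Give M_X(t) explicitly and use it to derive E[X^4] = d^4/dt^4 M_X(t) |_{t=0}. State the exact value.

M_X(t) = 5/(5 - t)
M′(t) = 5/(t^2 - 10*t + 25)
M′′(t) = -10/(t^3 - 15*t^2 + 75*t - 125)
M′′′(t) = 30/(t^4 - 20*t^3 + 150*t^2 - 500*t + 625)
M′′′′(t) = -120/(t^5 - 25*t^4 + 250*t^3 - 1250*t^2 + 3125*t - 3125)

E[X^4] = M′′′′(0) = 24/625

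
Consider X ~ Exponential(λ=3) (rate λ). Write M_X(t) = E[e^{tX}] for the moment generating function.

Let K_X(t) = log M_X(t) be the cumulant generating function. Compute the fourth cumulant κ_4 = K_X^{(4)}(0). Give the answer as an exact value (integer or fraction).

M_X(t) = 3/(3 - t)
K_X(t) = log M_X(t) = -log(3 - t) + log(3)
dK/dt = -1/(t - 3)
d^2K/dt^2 = 1/(t^2 - 6*t + 9)
d^3K/dt^3 = -2/(t^3 - 9*t^2 + 27*t - 27)
d^4K/dt^4 = 6/(t^4 - 12*t^3 + 54*t^2 - 108*t + 81)

κ_4 = d^4K/dt^4 |_{t=0} = 2/27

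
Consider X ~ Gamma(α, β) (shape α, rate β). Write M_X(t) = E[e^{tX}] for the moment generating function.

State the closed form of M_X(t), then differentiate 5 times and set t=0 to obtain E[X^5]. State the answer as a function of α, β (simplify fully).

M_X(t) = (β/(β - t))^α
dM/dt = -α*β^α*(1/(β - t))^α/(-β + t)
d^2M/dt^2 = (α^2*β^α*(1/(β - t))^α + α*β^α*(1/(β - t))^α)/(β^2 - 2*β*t + t^2)
d^3M/dt^3 = (-α^3*β^α*(1/(β - t))^α - 3*α^2*β^α*(1/(β - t))^α - 2*α*β^α*(1/(β - t))^α)/(-β^3 + 3*β^2*t - 3*β*t^2 + t^3)
d^4M/dt^4 = (α^4*β^α*(1/(β - t))^α + 6*α^3*β^α*(1/(β - t))^α + 11*α^2*β^α*(1/(β - t))^α + 6*α*β^α*(1/(β - t))^α)/(β^4 - 4*β^3*t + 6*β^2*t^2 - 4*β*t^3 + t^4)

E[X^5] = d^5M/dt^5 |_{t=0} = α*(α^4 + 10*α^3 + 35*α^2 + 50*α + 24)/β^5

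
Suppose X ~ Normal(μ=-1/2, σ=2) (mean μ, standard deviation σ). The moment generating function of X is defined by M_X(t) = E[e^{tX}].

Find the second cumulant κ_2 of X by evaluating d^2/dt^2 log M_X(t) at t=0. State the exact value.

κ_2 = d^2K/dt^2 |_{t=0} = 4

M_X(t) = e^(2*t^2 - t/2)
K_X(t) = log M_X(t) = 2*t^2 - t/2
dK/dt = 4*t - 1/2
d^2K/dt^2 = 4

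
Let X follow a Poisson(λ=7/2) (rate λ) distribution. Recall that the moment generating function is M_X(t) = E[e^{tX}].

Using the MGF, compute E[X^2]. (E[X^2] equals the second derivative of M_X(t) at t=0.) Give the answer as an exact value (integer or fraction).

E[X^2] = M^(2)(0) = 63/4

M_X(t) = e^(7*e^(t)/2 - 7/2)
M^(2)(t) = (49*e^(2*t)*e^(7*e^(t)/2) + 14*e^(t)*e^(7*e^(t)/2))*e^(-7/2)/4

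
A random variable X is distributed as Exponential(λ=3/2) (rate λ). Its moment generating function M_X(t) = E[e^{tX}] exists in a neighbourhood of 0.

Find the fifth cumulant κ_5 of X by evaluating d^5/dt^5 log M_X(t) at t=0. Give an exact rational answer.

κ_5 = D^5[K](0) = 256/81

M_X(t) = 3/(2*(3/2 - t))
K_X(t) = log M_X(t) = -log(3/2 - t) - log(2) + log(3)
D^5[K](t) = -768/(32*t^5 - 240*t^4 + 720*t^3 - 1080*t^2 + 810*t - 243)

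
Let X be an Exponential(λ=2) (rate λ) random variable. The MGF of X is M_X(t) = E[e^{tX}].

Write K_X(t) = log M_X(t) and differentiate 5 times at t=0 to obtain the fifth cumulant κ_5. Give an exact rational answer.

M_X(t) = 2/(2 - t)
K_X(t) = log M_X(t) = -log(2 - t) + log(2)
K′(t) = -1/(t - 2)
K′′(t) = 1/(t^2 - 4*t + 4)
K′′′(t) = -2/(t^3 - 6*t^2 + 12*t - 8)
K′′′′(t) = 6/(t^4 - 8*t^3 + 24*t^2 - 32*t + 16)
K′′′′′(t) = -24/(t^5 - 10*t^4 + 40*t^3 - 80*t^2 + 80*t - 32)

κ_5 = K′′′′′(0) = 3/4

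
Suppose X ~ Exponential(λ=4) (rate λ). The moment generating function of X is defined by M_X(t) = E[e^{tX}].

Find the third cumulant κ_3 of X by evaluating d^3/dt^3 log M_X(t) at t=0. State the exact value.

M_X(t) = 4/(4 - t)
K_X(t) = log M_X(t) = -log(4 - t) + 2*log(2)
D^3[K](t) = -2/(t^3 - 12*t^2 + 48*t - 64)

κ_3 = D^3[K](0) = 1/32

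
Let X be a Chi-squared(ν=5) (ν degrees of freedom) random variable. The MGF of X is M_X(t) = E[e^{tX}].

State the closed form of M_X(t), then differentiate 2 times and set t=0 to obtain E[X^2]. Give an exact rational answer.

M_X(t) = (1 - 2*t)^(-5/2)
dM/dt = -5/(8*t^3*√(1 - 2*t) - 12*t^2*√(1 - 2*t) + 6*t*√(1 - 2*t) - √(1 - 2*t))
d^2M/dt^2 = 35/(16*t^4*√(1 - 2*t) - 32*t^3*√(1 - 2*t) + 24*t^2*√(1 - 2*t) - 8*t*√(1 - 2*t) + √(1 - 2*t))

E[X^2] = d^2M/dt^2 |_{t=0} = 35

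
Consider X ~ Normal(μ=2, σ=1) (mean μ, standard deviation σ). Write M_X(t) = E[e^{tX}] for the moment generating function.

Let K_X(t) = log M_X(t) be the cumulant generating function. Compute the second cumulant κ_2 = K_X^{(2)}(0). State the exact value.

κ_2 = d^2K/dt^2 |_{t=0} = 1

M_X(t) = e^(t^2/2 + 2*t)
K_X(t) = log M_X(t) = t^2/2 + 2*t
dK/dt = t + 2
d^2K/dt^2 = 1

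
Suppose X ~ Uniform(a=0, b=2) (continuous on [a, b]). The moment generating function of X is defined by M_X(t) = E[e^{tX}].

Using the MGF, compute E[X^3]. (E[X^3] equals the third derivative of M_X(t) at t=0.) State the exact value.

E[X^3] = d^3M/dt^3 |_{t=0} = 2

M_X(t) = (e^(2*t) - 1)/(2*t)
dM/dt = (2*t*e^(2*t) - e^(2*t) + 1)/(2*t^2)
d^2M/dt^2 = (2*t^2*e^(2*t) - 2*t*e^(2*t) + e^(2*t) - 1)/t^3
d^3M/dt^3 = (4*t^3*e^(2*t) - 6*t^2*e^(2*t) + 6*t*e^(2*t) - 3*e^(2*t) + 3)/t^4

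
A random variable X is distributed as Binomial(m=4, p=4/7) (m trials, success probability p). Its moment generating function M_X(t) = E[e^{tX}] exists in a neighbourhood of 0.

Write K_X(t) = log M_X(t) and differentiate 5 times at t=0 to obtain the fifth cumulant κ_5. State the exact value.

M_X(t) = (4*e^(t)/7 + 3/7)^4
K_X(t) = log M_X(t) = 4*log(4*e^(t)/7 + 3/7)
K^(5)(t) = (-3072*e^(4*t) + 25344*e^(3*t) - 19008*e^(2*t) + 1296*e^(t))/(1024*e^(5*t) + 3840*e^(4*t) + 5760*e^(3*t) + 4320*e^(2*t) + 1620*e^(t) + 243)

κ_5 = K^(5)(0) = 4560/16807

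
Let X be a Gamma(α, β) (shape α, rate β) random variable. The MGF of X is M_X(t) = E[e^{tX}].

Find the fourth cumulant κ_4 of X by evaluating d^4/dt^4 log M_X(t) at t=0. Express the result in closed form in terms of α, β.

M_X(t) = (β/(β - t))^α
K_X(t) = log M_X(t) = α*(log(β) - log(β - t))
K′(t) = -α/(-β + t)
K′′(t) = α/(β^2 - 2*β*t + t^2)
K′′′(t) = -2*α/(-β^3 + 3*β^2*t - 3*β*t^2 + t^3)
K′′′′(t) = 6*α/(β^4 - 4*β^3*t + 6*β^2*t^2 - 4*β*t^3 + t^4)

κ_4 = K′′′′(0) = 6*α/β^4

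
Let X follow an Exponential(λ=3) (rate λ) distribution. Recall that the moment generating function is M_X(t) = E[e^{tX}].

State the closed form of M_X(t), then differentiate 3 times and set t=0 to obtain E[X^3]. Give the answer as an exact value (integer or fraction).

E[X^3] = M^(3)(0) = 2/9

M_X(t) = 3/(3 - t)
M^(3)(t) = 18/(t^4 - 12*t^3 + 54*t^2 - 108*t + 81)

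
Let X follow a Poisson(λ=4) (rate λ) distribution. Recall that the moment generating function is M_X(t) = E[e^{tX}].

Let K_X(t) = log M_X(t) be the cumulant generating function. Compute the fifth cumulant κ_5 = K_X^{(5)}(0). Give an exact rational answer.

M_X(t) = e^(4*e^(t) - 4)
K_X(t) = log M_X(t) = 4*e^(t) - 4
dK/dt = 4*e^(t)
d^2K/dt^2 = 4*e^(t)
d^3K/dt^3 = 4*e^(t)
d^4K/dt^4 = 4*e^(t)
d^5K/dt^5 = 4*e^(t)

κ_5 = d^5K/dt^5 |_{t=0} = 4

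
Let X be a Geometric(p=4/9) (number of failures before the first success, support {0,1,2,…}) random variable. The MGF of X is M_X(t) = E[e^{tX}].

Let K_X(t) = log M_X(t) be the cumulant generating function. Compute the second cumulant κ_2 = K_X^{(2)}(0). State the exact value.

κ_2 = K′′(0) = 45/16

M_X(t) = 4/(9*(1 - 5*e^(t)/9))
K_X(t) = log M_X(t) = -log(1 - 5*e^(t)/9) - 2*log(3) + 2*log(2)
K′(t) = -5*e^(t)/(5*e^(t) - 9)
K′′(t) = 45*e^(t)/(25*e^(2*t) - 90*e^(t) + 81)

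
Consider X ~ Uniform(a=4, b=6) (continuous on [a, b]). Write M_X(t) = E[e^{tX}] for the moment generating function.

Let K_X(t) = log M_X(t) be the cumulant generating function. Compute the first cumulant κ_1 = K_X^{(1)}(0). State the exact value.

κ_1 = K^(1)(0) = 5

M_X(t) = (e^(6*t) - e^(4*t))/(2*t)
K_X(t) = log M_X(t) = -log(t) + log(e^(6*t) - e^(4*t)) - log(2)
K^(1)(t) = (6*t*e^(2*t) - 4*t - e^(2*t) + 1)/(t*e^(2*t) - t)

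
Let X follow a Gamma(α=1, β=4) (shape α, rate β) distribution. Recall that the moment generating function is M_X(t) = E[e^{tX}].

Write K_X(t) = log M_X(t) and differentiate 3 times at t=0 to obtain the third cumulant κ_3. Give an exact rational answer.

κ_3 = K′′′(0) = 1/32

M_X(t) = 4/(4 - t)
K_X(t) = log M_X(t) = -log(4 - t) + 2*log(2)
K′(t) = -1/(t - 4)
K′′(t) = 1/(t^2 - 8*t + 16)
K′′′(t) = -2/(t^3 - 12*t^2 + 48*t - 64)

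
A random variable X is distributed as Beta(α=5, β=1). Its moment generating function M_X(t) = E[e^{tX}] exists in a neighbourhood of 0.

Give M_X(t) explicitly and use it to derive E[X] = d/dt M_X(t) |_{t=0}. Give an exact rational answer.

M_X(t) = ₁F₁(5; 6; t)
M′(t) = 5*₁F₁(6; 7; t)/6

E[X] = M′(0) = 5/6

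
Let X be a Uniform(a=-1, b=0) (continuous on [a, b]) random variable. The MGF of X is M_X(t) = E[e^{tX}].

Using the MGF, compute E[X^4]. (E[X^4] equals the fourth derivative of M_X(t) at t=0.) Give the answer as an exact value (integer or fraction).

M_X(t) = (1 - e^(-t))/t
D^4[M](t) = (-t^4 - 4*t^3 - 12*t^2 - 24*t + 24*e^(t) - 24)*e^(-t)/t^5

E[X^4] = D^4[M](0) = 1/5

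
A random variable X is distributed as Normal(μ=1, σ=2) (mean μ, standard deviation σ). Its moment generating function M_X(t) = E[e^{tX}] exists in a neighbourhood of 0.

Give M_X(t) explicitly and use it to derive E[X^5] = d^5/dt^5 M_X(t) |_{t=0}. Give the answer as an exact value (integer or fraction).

E[X^5] = d^5M/dt^5 |_{t=0} = 281

M_X(t) = e^(2*t^2 + t)
dM/dt = 4*t*e^(t)*e^(2*t^2) + e^(t)*e^(2*t^2)
d^2M/dt^2 = 16*t^2*e^(t)*e^(2*t^2) + 8*t*e^(t)*e^(2*t^2) + 5*e^(t)*e^(2*t^2)
d^3M/dt^3 = 64*t^3*e^(t)*e^(2*t^2) + 48*t^2*e^(t)*e^(2*t^2) + 60*t*e^(t)*e^(2*t^2) + 13*e^(t)*e^(2*t^2)
d^4M/dt^4 = 256*t^4*e^(t)*e^(2*t^2) + 256*t^3*e^(t)*e^(2*t^2) + 480*t^2*e^(t)*e^(2*t^2) + 208*t*e^(t)*e^(2*t^2) + 73*e^(t)*e^(2*t^2)
d^5M/dt^5 = 1024*t^5*e^(t)*e^(2*t^2) + 1280*t^4*e^(t)*e^(2*t^2) + 3200*t^3*e^(t)*e^(2*t^2) + 2080*t^2*e^(t)*e^(2*t^2) + 1460*t*e^(t)*e^(2*t^2) + 281*e^(t)*e^(2*t^2)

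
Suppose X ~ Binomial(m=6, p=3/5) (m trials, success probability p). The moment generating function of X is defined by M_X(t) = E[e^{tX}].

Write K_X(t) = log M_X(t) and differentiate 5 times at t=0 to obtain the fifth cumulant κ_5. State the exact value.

M_X(t) = (3*e^(t)/5 + 2/5)^6
K_X(t) = log M_X(t) = 6*log(3*e^(t)/5 + 2/5)
K′(t) = 18*e^(t)/(3*e^(t) + 2)
K′′(t) = 36*e^(t)/(9*e^(2*t) + 12*e^(t) + 4)
K′′′(t) = (-108*e^(2*t) + 72*e^(t))/(27*e^(3*t) + 54*e^(2*t) + 36*e^(t) + 8)
K′′′′(t) = (324*e^(3*t) - 864*e^(2*t) + 144*e^(t))/(81*e^(4*t) + 216*e^(3*t) + 216*e^(2*t) + 96*e^(t) + 16)
K′′′′′(t) = (-972*e^(4*t) + 7128*e^(3*t) - 4752*e^(2*t) + 288*e^(t))/(243*e^(5*t) + 810*e^(4*t) + 1080*e^(3*t) + 720*e^(2*t) + 240*e^(t) + 32)

κ_5 = K′′′′′(0) = 1692/3125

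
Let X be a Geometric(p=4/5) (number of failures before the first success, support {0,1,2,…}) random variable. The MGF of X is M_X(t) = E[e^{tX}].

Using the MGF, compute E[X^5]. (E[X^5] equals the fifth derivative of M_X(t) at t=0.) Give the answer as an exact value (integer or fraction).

M_X(t) = 4/(5*(1 - e^(t)/5))
M^(5)(t) = (4*e^(5*t) + 520*e^(4*t) + 6600*e^(3*t) + 13000*e^(2*t) + 2500*e^(t))/(e^(6*t) - 30*e^(5*t) + 375*e^(4*t) - 2500*e^(3*t) + 9375*e^(2*t) - 18750*e^(t) + 15625)

E[X^5] = M^(5)(0) = 707/128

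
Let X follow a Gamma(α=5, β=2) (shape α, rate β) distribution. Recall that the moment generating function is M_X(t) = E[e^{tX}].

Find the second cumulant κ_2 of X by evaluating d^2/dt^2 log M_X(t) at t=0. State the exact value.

κ_2 = K^(2)(0) = 5/4

M_X(t) = 32/(2 - t)^5
K_X(t) = log M_X(t) = -5*log(2 - t) + 5*log(2)
K^(2)(t) = 5/(t^2 - 4*t + 4)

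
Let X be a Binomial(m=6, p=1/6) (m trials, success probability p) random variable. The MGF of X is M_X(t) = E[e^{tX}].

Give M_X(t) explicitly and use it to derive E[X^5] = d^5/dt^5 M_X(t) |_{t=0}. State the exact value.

M_X(t) = (e^(t)/6 + 5/6)^6
D^5[M](t) = e^(6*t)/6 + 15625*e^(5*t)/7776 + 2000*e^(4*t)/243 + 625*e^(3*t)/48 + 3125*e^(2*t)/486 + 3125*e^(t)/7776

E[X^5] = D^5[M](0) = 817/27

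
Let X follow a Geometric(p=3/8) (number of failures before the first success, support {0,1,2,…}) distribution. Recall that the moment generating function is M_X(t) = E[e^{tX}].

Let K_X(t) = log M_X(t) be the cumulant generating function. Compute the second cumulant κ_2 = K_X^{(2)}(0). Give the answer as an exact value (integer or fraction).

κ_2 = K^(2)(0) = 40/9

M_X(t) = 3/(8*(1 - 5*e^(t)/8))
K_X(t) = log M_X(t) = -log(1 - 5*e^(t)/8) - 3*log(2) + log(3)
K^(2)(t) = 40*e^(t)/(25*e^(2*t) - 80*e^(t) + 64)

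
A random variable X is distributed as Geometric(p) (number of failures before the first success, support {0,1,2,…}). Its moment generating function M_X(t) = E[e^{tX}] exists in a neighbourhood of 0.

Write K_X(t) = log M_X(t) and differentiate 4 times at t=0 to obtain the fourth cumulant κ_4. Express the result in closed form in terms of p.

κ_4 = K′′′′(0) = (-p^3 + 7*p^2 - 12*p + 6)/p^4

M_X(t) = p/(-(1 - p)*e^(t) + 1)
K_X(t) = log M_X(t) = log(p) - log(-(1 - p)*e^(t) + 1)
K′(t) = (-p*e^(t) + e^(t))/(p*e^(t) - e^(t) + 1)
K′′(t) = (-p*e^(t) + e^(t))/(p^2*e^(2*t) - 2*p*e^(2*t) + 2*p*e^(t) + e^(2*t) - 2*e^(t) + 1)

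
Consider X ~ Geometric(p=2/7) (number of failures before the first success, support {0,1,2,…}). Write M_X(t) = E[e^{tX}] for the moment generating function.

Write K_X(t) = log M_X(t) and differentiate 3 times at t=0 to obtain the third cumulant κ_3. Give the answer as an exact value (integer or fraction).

κ_3 = K′′′(0) = 105/2

M_X(t) = 2/(7*(1 - 5*e^(t)/7))
K_X(t) = log M_X(t) = -log(1 - 5*e^(t)/7) - log(7) + log(2)
K′(t) = -5*e^(t)/(5*e^(t) - 7)
K′′(t) = 35*e^(t)/(25*e^(2*t) - 70*e^(t) + 49)
K′′′(t) = (-175*e^(2*t) - 245*e^(t))/(125*e^(3*t) - 525*e^(2*t) + 735*e^(t) - 343)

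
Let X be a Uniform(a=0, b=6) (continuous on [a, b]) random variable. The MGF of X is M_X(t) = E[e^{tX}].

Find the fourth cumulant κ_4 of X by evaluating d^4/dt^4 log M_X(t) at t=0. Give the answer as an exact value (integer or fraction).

κ_4 = d^4K/dt^4 |_{t=0} = -54/5

M_X(t) = (e^(6*t) - 1)/(6*t)
K_X(t) = log M_X(t) = -log(t) + log(e^(6*t) - 1) - log(6)
dK/dt = (6*t*e^(6*t) - e^(6*t) + 1)/(t*e^(6*t) - t)
d^2K/dt^2 = (-36*t^2*e^(6*t) + e^(12*t) - 2*e^(6*t) + 1)/(t^2*e^(12*t) - 2*t^2*e^(6*t) + t^2)
d^3K/dt^3 = (216*t^3*e^(12*t) + 216*t^3*e^(6*t) - 2*e^(18*t) + 6*e^(12*t) - 6*e^(6*t) + 2)/(t^3*e^(18*t) - 3*t^3*e^(12*t) + 3*t^3*e^(6*t) - t^3)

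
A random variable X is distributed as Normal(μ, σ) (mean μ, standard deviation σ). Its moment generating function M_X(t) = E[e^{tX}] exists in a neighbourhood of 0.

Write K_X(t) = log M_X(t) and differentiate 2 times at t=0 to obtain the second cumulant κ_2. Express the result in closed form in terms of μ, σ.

κ_2 = D^2[K](0) = σ^2

M_X(t) = e^(μ*t + σ^2*t^2/2)
K_X(t) = log M_X(t) = μ*t + σ^2*t^2/2
D^2[K](t) = σ^2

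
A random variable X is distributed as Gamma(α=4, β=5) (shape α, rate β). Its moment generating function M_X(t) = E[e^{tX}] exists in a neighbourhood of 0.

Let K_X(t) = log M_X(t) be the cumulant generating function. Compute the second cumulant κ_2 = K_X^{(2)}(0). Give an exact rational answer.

κ_2 = K′′(0) = 4/25

M_X(t) = 625/(5 - t)^4
K_X(t) = log M_X(t) = -4*log(5 - t) + 4*log(5)
K′(t) = -4/(t - 5)
K′′(t) = 4/(t^2 - 10*t + 25)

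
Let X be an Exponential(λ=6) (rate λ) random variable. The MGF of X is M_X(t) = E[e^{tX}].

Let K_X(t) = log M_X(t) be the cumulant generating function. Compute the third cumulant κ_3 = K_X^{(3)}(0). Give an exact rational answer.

M_X(t) = 6/(6 - t)
K_X(t) = log M_X(t) = -log(6 - t) + log(6)
K′(t) = -1/(t - 6)
K′′(t) = 1/(t^2 - 12*t + 36)
K′′′(t) = -2/(t^3 - 18*t^2 + 108*t - 216)

κ_3 = K′′′(0) = 1/108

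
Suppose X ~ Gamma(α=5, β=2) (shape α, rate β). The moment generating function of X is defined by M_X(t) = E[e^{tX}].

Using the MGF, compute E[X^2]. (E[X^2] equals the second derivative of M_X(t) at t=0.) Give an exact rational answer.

M_X(t) = 32/(2 - t)^5
M′(t) = 160/(t^6 - 12*t^5 + 60*t^4 - 160*t^3 + 240*t^2 - 192*t + 64)
M′′(t) = -960/(t^7 - 14*t^6 + 84*t^5 - 280*t^4 + 560*t^3 - 672*t^2 + 448*t - 128)

E[X^2] = M′′(0) = 15/2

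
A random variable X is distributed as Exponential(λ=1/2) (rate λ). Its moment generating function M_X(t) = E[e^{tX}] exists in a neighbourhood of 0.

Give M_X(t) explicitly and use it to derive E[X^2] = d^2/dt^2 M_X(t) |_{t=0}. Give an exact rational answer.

E[X^2] = M^(2)(0) = 8

M_X(t) = 1/(2*(1/2 - t))
M^(2)(t) = -8/(8*t^3 - 12*t^2 + 6*t - 1)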